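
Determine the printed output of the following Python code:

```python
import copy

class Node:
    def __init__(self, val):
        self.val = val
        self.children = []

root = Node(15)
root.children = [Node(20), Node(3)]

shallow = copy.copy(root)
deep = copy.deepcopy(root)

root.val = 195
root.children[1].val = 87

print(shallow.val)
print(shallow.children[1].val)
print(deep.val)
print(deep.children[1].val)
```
15
87
15
3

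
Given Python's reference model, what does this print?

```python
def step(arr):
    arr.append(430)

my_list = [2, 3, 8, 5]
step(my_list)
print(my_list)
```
[2, 3, 8, 5, 430]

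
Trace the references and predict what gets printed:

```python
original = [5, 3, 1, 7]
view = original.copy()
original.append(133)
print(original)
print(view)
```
[5, 3, 1, 7, 133]
[5, 3, 1, 7]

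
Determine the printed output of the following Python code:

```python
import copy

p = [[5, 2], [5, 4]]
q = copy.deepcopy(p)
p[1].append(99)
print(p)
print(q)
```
[[5, 2], [5, 4, 99]]
[[5, 2], [5, 4]]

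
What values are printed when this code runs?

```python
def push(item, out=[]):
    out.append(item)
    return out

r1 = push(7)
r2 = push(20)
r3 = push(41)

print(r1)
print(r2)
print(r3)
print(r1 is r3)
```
[7, 20, 41]
[7, 20, 41]
[7, 20, 41]
True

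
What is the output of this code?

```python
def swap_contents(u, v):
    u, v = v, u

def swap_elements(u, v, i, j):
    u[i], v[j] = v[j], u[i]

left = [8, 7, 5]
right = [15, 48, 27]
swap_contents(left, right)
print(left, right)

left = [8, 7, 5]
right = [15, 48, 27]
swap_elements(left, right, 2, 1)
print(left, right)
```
[8, 7, 5] [15, 48, 27]
[8, 7, 48] [15, 5, 27]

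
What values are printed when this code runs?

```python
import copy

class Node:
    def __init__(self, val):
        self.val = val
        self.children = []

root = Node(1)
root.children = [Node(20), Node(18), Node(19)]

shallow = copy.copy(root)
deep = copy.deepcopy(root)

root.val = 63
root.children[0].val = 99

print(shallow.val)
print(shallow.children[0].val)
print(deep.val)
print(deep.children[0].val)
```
1
99
1
20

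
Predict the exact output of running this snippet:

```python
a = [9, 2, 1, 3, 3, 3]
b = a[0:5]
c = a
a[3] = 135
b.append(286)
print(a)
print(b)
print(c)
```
[9, 2, 1, 135, 3, 3]
[9, 2, 1, 3, 3, 286]
[9, 2, 1, 135, 3, 3]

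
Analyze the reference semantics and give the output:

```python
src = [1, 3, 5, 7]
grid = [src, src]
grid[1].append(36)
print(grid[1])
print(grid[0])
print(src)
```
[1, 3, 5, 7, 36]
[1, 3, 5, 7, 36]
[1, 3, 5, 7, 36]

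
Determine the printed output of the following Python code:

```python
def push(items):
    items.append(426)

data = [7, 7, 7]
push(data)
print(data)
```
[7, 7, 7, 426]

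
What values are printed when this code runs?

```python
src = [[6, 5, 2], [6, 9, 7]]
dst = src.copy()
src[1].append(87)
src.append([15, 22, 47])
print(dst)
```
[[6, 5, 2], [6, 9, 7, 87]]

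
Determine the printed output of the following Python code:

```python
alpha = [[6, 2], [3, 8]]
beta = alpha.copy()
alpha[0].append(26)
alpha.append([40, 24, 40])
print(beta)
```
[[6, 2, 26], [3, 8]]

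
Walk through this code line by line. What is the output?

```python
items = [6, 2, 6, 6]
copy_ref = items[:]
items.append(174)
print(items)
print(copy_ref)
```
[6, 2, 6, 6, 174]
[6, 2, 6, 6]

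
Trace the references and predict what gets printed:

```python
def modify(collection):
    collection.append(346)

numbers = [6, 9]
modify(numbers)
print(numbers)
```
[6, 9, 346]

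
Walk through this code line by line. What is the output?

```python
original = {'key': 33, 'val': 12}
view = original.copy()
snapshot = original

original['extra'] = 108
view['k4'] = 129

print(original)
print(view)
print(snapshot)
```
{'key': 33, 'val': 12, 'extra': 108}
{'key': 33, 'val': 12, 'k4': 129}
{'key': 33, 'val': 12, 'extra': 108}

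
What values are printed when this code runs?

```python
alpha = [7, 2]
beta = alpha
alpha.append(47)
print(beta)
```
[7, 2, 47]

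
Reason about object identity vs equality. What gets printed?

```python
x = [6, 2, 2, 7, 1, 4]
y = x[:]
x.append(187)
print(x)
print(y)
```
[6, 2, 2, 7, 1, 4, 187]
[6, 2, 2, 7, 1, 4]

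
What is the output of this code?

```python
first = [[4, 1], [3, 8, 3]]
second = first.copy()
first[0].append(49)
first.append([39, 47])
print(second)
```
[[4, 1, 49], [3, 8, 3]]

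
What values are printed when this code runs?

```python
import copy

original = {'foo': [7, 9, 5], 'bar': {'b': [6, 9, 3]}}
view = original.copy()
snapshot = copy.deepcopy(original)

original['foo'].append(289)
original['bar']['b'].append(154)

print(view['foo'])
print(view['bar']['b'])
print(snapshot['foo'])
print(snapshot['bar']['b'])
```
[7, 9, 5, 289]
[6, 9, 3, 154]
[7, 9, 5]
[6, 9, 3]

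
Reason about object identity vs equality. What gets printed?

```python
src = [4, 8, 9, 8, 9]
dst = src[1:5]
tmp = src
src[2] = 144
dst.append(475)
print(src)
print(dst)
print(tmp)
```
[4, 8, 144, 8, 9]
[8, 9, 8, 9, 475]
[4, 8, 144, 8, 9]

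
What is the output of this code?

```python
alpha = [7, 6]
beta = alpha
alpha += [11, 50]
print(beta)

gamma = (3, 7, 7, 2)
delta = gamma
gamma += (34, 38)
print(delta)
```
[7, 6, 11, 50]
(3, 7, 7, 2)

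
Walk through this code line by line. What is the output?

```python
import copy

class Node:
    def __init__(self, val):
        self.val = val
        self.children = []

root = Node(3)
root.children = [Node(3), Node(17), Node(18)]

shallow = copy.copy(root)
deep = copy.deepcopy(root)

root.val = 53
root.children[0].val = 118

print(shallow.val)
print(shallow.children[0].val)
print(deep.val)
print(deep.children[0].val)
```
3
118
3
3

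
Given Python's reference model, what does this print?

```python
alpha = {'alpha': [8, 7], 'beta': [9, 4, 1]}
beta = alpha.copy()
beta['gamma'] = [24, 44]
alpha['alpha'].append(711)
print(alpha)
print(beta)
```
{'alpha': [8, 7, 711], 'beta': [9, 4, 1]}
{'alpha': [8, 7, 711], 'beta': [9, 4, 1], 'gamma': [24, 44]}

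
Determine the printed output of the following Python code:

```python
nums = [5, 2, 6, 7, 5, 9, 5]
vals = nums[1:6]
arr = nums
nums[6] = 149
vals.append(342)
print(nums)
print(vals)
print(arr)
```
[5, 2, 6, 7, 5, 9, 149]
[2, 6, 7, 5, 9, 342]
[5, 2, 6, 7, 5, 9, 149]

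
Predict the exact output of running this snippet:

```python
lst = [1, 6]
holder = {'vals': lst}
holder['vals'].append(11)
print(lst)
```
[1, 6, 11]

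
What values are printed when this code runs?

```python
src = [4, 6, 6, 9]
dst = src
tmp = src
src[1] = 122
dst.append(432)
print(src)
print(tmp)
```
[4, 122, 6, 9, 432]
[4, 122, 6, 9, 432]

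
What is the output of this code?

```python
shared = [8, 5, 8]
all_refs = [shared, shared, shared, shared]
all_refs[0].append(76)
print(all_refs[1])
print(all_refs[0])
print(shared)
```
[8, 5, 8, 76]
[8, 5, 8, 76]
[8, 5, 8, 76]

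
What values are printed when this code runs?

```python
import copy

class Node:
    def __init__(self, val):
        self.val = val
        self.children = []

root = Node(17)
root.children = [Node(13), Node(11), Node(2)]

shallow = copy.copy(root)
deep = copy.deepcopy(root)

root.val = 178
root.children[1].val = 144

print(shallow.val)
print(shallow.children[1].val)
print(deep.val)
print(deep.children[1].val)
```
17
144
17
11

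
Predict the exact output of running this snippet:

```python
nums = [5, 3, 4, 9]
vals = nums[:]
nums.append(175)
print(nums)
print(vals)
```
[5, 3, 4, 9, 175]
[5, 3, 4, 9]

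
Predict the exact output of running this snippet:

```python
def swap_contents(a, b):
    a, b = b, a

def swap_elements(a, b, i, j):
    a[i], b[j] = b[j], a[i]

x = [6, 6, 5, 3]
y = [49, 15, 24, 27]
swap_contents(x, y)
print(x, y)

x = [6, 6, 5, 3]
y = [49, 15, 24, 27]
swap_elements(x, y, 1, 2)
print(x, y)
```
[6, 6, 5, 3] [49, 15, 24, 27]
[6, 24, 5, 3] [49, 15, 6, 27]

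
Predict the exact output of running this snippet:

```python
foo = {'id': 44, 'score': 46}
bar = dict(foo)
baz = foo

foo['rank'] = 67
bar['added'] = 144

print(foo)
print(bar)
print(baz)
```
{'id': 44, 'score': 46, 'rank': 67}
{'id': 44, 'score': 46, 'added': 144}
{'id': 44, 'score': 46, 'rank': 67}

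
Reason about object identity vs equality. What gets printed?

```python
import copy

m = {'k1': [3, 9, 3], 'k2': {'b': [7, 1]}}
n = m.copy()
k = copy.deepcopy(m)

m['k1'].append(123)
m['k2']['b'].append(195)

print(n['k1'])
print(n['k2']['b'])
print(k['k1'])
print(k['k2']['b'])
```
[3, 9, 3, 123]
[7, 1, 195]
[3, 9, 3]
[7, 1]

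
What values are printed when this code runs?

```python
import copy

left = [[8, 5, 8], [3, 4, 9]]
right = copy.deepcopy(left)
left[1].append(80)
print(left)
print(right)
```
[[8, 5, 8], [3, 4, 9, 80]]
[[8, 5, 8], [3, 4, 9]]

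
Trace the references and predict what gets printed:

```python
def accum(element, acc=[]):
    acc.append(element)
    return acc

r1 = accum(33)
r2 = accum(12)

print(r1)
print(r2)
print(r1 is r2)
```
[33, 12]
[33, 12]
True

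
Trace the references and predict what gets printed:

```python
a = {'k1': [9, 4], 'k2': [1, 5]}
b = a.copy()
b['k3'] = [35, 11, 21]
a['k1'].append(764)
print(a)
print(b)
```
{'k1': [9, 4, 764], 'k2': [1, 5]}
{'k1': [9, 4, 764], 'k2': [1, 5], 'k3': [35, 11, 21]}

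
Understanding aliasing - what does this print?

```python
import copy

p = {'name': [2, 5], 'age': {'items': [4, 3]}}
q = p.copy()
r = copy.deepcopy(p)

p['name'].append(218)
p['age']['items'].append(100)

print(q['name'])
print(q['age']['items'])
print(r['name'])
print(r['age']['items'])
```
[2, 5, 218]
[4, 3, 100]
[2, 5]
[4, 3]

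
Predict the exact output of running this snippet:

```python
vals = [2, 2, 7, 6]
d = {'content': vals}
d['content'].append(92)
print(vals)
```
[2, 2, 7, 6, 92]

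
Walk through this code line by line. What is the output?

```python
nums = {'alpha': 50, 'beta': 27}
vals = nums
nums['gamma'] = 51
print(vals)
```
{'alpha': 50, 'beta': 27, 'gamma': 51}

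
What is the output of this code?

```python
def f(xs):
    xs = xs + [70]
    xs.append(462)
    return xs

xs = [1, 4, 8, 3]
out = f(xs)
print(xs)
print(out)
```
[1, 4, 8, 3]
[1, 4, 8, 3, 70, 462]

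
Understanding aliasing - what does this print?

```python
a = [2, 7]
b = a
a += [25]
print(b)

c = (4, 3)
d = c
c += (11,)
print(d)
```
[2, 7, 25]
(4, 3)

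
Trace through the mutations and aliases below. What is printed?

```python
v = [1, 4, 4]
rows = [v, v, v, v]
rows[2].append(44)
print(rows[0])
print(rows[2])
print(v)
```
[1, 4, 4, 44]
[1, 4, 4, 44]
[1, 4, 4, 44]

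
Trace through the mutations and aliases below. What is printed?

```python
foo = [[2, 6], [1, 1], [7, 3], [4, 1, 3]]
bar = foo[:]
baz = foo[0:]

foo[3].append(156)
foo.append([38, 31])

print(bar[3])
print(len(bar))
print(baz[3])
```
[4, 1, 3, 156]
4
[4, 1, 3, 156]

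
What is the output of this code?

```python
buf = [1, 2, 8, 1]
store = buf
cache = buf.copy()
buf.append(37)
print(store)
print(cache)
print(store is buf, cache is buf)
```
[1, 2, 8, 1, 37]
[1, 2, 8, 1]
True False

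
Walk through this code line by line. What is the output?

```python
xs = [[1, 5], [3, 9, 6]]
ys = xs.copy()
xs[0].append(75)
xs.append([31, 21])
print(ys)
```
[[1, 5, 75], [3, 9, 6]]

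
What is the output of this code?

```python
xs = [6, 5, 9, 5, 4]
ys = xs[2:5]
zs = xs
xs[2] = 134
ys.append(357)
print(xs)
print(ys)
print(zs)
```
[6, 5, 134, 5, 4]
[9, 5, 4, 357]
[6, 5, 134, 5, 4]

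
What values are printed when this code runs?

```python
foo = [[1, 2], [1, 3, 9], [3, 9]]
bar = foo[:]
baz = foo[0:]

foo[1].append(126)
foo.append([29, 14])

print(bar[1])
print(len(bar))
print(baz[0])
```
[1, 3, 9, 126]
3
[1, 2]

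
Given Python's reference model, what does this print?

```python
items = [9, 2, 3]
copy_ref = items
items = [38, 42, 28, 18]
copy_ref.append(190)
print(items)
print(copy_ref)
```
[38, 42, 28, 18]
[9, 2, 3, 190]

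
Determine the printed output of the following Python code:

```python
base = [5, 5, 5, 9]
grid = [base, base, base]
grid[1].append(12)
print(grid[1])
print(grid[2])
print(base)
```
[5, 5, 5, 9, 12]
[5, 5, 5, 9, 12]
[5, 5, 5, 9, 12]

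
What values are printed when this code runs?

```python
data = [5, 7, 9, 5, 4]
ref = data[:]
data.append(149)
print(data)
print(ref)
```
[5, 7, 9, 5, 4, 149]
[5, 7, 9, 5, 4]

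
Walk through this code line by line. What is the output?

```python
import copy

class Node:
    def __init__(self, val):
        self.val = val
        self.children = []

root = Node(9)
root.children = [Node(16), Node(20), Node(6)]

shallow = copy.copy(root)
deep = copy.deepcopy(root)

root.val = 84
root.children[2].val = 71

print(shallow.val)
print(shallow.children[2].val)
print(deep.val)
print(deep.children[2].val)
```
9
71
9
6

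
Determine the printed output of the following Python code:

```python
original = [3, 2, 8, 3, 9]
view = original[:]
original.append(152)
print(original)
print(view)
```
[3, 2, 8, 3, 9, 152]
[3, 2, 8, 3, 9]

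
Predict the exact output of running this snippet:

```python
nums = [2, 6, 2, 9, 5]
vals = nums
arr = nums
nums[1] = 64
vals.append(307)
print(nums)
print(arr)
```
[2, 64, 2, 9, 5, 307]
[2, 64, 2, 9, 5, 307]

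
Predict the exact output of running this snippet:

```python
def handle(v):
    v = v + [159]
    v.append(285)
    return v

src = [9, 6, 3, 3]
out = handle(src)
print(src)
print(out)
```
[9, 6, 3, 3]
[9, 6, 3, 3, 159, 285]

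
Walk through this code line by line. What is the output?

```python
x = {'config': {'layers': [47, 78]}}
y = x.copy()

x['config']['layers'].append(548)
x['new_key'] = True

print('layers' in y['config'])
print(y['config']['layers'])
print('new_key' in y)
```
True
[47, 78, 548]
False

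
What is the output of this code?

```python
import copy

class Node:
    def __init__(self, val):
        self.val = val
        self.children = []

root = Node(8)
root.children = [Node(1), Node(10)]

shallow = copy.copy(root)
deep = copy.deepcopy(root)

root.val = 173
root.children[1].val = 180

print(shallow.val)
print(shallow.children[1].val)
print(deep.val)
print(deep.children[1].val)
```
8
180
8
10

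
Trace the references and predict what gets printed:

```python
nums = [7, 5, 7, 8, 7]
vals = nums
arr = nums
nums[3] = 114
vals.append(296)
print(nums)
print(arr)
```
[7, 5, 7, 114, 7, 296]
[7, 5, 7, 114, 7, 296]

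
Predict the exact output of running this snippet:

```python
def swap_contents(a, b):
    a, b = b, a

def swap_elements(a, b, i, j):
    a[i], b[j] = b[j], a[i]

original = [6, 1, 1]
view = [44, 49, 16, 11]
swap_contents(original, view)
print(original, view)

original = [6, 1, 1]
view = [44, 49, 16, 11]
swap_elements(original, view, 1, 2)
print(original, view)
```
[6, 1, 1] [44, 49, 16, 11]
[6, 16, 1] [44, 49, 1, 11]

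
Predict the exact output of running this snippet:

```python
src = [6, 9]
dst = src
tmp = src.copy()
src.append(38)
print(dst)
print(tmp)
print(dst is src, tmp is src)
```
[6, 9, 38]
[6, 9]
True False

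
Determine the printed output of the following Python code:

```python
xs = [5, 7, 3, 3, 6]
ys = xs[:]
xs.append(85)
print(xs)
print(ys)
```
[5, 7, 3, 3, 6, 85]
[5, 7, 3, 3, 6]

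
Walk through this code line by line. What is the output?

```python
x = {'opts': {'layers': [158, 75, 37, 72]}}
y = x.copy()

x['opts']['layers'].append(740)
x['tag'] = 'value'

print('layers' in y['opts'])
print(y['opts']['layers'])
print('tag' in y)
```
True
[158, 75, 37, 72, 740]
False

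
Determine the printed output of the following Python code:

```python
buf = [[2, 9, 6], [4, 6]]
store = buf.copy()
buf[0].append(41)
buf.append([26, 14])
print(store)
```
[[2, 9, 6, 41], [4, 6]]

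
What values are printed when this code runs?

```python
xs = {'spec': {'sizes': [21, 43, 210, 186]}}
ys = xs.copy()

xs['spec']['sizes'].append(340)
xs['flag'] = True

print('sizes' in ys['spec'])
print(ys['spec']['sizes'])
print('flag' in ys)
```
True
[21, 43, 210, 186, 340]
False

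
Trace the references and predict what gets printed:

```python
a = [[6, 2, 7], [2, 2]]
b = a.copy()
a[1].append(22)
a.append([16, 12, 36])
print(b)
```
[[6, 2, 7], [2, 2, 22]]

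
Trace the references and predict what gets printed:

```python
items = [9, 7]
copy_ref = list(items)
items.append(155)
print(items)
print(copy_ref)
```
[9, 7, 155]
[9, 7]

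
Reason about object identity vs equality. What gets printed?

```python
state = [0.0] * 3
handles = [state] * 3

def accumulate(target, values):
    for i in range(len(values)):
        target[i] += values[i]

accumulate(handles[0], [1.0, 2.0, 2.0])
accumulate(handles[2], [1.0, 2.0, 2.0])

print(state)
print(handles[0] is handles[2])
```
[2.0, 4.0, 4.0]
True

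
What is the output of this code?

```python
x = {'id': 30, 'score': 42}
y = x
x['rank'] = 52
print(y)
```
{'id': 30, 'score': 42, 'rank': 52}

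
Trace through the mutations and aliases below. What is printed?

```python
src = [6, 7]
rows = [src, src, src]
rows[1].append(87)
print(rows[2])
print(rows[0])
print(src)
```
[6, 7, 87]
[6, 7, 87]
[6, 7, 87]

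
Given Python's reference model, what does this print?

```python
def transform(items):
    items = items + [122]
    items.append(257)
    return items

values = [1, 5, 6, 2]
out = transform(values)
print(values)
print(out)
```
[1, 5, 6, 2]
[1, 5, 6, 2, 122, 257]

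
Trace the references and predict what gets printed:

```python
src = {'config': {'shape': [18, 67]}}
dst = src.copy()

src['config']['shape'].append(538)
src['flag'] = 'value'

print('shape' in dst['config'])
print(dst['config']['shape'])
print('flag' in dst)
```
True
[18, 67, 538]
False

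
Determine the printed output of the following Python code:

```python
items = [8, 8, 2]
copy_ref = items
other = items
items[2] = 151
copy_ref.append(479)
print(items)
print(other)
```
[8, 8, 151, 479]
[8, 8, 151, 479]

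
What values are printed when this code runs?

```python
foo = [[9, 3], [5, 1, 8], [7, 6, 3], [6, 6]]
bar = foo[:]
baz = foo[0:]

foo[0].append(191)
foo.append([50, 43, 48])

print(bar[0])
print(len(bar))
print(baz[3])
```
[9, 3, 191]
4
[6, 6]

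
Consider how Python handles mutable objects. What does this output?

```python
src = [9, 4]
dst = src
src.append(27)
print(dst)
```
[9, 4, 27]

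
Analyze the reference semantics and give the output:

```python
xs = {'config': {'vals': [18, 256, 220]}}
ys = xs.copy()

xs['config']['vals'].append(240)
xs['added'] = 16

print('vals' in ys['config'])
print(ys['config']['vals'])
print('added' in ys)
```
True
[18, 256, 220, 240]
False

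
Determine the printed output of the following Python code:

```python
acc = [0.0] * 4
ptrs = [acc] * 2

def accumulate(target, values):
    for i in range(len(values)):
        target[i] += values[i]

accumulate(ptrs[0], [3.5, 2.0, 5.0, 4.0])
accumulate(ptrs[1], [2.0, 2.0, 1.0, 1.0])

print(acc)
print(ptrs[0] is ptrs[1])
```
[5.5, 4.0, 6.0, 5.0]
True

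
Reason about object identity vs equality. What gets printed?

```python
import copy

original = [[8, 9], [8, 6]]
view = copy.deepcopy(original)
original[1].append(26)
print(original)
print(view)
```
[[8, 9], [8, 6, 26]]
[[8, 9], [8, 6]]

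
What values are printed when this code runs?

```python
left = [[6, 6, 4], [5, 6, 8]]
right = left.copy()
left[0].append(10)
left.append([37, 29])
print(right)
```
[[6, 6, 4, 10], [5, 6, 8]]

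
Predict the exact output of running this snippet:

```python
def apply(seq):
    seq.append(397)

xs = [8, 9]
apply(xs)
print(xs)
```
[8, 9, 397]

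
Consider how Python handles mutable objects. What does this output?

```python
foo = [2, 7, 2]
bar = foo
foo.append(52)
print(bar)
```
[2, 7, 2, 52]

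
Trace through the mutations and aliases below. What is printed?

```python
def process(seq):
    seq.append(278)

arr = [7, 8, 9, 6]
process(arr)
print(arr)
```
[7, 8, 9, 6, 278]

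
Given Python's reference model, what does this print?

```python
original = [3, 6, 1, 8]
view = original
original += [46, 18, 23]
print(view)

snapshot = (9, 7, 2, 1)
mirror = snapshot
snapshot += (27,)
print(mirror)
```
[3, 6, 1, 8, 46, 18, 23]
(9, 7, 2, 1)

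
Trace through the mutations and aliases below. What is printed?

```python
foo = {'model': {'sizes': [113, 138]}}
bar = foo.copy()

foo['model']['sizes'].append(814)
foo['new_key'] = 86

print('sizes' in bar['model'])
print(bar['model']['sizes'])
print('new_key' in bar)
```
True
[113, 138, 814]
False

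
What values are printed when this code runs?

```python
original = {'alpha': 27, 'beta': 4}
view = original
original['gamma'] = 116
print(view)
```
{'alpha': 27, 'beta': 4, 'gamma': 116}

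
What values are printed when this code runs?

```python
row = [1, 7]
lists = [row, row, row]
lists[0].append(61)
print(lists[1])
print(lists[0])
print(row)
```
[1, 7, 61]
[1, 7, 61]
[1, 7, 61]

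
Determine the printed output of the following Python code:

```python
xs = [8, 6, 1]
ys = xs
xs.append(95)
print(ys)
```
[8, 6, 1, 95]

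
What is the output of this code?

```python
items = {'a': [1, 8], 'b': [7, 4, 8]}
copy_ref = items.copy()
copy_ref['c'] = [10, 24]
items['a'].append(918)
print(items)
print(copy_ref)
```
{'a': [1, 8, 918], 'b': [7, 4, 8]}
{'a': [1, 8, 918], 'b': [7, 4, 8], 'c': [10, 24]}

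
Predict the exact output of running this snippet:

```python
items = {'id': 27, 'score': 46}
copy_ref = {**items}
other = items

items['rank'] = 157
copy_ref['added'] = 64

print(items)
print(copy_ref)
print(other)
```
{'id': 27, 'score': 46, 'rank': 157}
{'id': 27, 'score': 46, 'added': 64}
{'id': 27, 'score': 46, 'rank': 157}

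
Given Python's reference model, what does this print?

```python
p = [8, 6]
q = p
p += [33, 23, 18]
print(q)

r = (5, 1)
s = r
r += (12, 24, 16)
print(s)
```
[8, 6, 33, 23, 18]
(5, 1)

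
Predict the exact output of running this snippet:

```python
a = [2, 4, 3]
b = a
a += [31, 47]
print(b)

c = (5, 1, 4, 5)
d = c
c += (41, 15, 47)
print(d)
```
[2, 4, 3, 31, 47]
(5, 1, 4, 5)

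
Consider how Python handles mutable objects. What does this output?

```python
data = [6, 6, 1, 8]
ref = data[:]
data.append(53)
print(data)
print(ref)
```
[6, 6, 1, 8, 53]
[6, 6, 1, 8]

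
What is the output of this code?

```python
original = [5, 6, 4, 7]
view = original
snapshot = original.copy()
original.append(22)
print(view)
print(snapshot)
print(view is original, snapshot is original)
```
[5, 6, 4, 7, 22]
[5, 6, 4, 7]
True False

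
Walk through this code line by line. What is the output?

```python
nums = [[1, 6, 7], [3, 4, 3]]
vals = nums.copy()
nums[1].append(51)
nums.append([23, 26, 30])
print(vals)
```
[[1, 6, 7], [3, 4, 3, 51]]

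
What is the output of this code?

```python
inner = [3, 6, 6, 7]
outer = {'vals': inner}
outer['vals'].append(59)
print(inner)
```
[3, 6, 6, 7, 59]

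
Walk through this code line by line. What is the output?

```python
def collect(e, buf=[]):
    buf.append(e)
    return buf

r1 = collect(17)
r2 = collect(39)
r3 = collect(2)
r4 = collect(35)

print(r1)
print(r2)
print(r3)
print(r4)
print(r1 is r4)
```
[17, 39, 2, 35]
[17, 39, 2, 35]
[17, 39, 2, 35]
[17, 39, 2, 35]
True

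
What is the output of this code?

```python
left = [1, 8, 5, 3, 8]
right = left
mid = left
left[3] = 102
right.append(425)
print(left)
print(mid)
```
[1, 8, 5, 102, 8, 425]
[1, 8, 5, 102, 8, 425]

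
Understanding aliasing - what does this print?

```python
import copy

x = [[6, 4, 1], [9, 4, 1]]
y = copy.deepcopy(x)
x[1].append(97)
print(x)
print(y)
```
[[6, 4, 1], [9, 4, 1, 97]]
[[6, 4, 1], [9, 4, 1]]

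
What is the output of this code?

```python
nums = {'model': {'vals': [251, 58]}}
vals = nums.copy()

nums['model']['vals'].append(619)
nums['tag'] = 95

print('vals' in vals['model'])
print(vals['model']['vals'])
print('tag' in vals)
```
True
[251, 58, 619]
False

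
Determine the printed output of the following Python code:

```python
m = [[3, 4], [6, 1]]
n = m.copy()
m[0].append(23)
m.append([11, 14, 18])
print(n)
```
[[3, 4, 23], [6, 1]]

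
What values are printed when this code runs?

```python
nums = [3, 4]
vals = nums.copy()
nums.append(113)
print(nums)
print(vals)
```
[3, 4, 113]
[3, 4]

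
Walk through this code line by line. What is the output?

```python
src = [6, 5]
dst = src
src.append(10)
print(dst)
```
[6, 5, 10]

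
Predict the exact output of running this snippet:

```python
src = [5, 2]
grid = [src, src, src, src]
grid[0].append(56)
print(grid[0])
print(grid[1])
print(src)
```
[5, 2, 56]
[5, 2, 56]
[5, 2, 56]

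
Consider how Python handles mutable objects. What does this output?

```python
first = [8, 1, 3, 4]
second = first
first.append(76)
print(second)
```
[8, 1, 3, 4, 76]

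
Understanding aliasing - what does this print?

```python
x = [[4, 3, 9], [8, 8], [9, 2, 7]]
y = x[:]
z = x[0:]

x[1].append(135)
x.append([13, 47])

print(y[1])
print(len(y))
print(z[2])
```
[8, 8, 135]
3
[9, 2, 7]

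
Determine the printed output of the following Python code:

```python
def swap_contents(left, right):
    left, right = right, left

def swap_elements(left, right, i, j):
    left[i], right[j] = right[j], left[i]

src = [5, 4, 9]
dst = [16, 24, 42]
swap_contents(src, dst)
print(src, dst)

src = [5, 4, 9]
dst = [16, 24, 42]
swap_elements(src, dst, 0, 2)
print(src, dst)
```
[5, 4, 9] [16, 24, 42]
[42, 4, 9] [16, 24, 5]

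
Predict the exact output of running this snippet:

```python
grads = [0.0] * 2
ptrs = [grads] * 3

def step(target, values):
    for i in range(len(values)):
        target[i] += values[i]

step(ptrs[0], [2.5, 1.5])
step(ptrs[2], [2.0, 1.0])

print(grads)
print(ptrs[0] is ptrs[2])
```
[4.5, 2.5]
True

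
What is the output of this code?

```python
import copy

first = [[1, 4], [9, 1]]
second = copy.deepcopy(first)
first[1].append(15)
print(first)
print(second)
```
[[1, 4], [9, 1, 15]]
[[1, 4], [9, 1]]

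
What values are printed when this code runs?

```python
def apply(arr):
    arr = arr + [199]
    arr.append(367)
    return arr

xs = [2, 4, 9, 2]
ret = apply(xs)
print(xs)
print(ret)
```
[2, 4, 9, 2]
[2, 4, 9, 2, 199, 367]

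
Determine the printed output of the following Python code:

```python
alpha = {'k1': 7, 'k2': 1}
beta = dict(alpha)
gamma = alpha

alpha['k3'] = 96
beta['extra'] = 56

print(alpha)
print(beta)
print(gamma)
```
{'k1': 7, 'k2': 1, 'k3': 96}
{'k1': 7, 'k2': 1, 'extra': 56}
{'k1': 7, 'k2': 1, 'k3': 96}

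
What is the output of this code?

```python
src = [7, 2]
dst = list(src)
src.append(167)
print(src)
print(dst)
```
[7, 2, 167]
[7, 2]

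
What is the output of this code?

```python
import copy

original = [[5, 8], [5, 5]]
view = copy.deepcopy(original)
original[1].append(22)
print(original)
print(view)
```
[[5, 8], [5, 5, 22]]
[[5, 8], [5, 5]]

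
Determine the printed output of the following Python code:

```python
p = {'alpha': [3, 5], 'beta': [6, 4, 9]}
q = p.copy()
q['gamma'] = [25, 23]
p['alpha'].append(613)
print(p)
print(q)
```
{'alpha': [3, 5, 613], 'beta': [6, 4, 9]}
{'alpha': [3, 5, 613], 'beta': [6, 4, 9], 'gamma': [25, 23]}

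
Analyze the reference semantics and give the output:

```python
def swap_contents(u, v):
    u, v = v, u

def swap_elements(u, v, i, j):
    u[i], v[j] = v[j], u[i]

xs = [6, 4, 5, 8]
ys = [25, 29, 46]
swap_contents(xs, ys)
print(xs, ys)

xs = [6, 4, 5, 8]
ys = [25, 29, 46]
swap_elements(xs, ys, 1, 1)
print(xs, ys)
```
[6, 4, 5, 8] [25, 29, 46]
[6, 29, 5, 8] [25, 4, 46]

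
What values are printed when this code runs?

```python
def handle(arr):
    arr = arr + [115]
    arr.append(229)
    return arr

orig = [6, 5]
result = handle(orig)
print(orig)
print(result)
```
[6, 5]
[6, 5, 115, 229]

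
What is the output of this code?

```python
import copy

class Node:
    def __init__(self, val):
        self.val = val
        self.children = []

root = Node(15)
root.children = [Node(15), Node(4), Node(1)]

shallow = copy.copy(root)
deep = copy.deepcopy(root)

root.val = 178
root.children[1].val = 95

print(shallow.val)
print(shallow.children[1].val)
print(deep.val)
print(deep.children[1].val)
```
15
95
15
4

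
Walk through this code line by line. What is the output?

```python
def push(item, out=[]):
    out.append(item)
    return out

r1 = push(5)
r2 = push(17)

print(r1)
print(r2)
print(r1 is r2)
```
[5, 17]
[5, 17]
True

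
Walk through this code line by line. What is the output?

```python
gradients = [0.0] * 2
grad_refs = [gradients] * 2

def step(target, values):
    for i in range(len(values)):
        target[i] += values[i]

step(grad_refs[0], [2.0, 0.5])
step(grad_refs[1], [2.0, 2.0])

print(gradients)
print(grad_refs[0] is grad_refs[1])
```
[4.0, 2.5]
True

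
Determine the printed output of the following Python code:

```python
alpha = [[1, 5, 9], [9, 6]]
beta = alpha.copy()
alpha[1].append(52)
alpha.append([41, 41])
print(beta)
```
[[1, 5, 9], [9, 6, 52]]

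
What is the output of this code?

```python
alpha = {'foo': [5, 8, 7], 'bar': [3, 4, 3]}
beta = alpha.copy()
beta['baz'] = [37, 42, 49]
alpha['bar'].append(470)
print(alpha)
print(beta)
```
{'foo': [5, 8, 7], 'bar': [3, 4, 3, 470]}
{'foo': [5, 8, 7], 'bar': [3, 4, 3, 470], 'baz': [37, 42, 49]}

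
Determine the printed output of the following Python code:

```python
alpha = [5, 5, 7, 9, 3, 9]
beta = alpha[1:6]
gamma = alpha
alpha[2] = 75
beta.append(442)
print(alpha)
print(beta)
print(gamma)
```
[5, 5, 75, 9, 3, 9]
[5, 7, 9, 3, 9, 442]
[5, 5, 75, 9, 3, 9]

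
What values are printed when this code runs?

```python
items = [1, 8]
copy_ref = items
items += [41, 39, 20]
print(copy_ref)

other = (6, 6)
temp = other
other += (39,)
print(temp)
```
[1, 8, 41, 39, 20]
(6, 6)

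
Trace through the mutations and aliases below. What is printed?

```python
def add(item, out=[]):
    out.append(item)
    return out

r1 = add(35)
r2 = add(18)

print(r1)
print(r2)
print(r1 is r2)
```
[35, 18]
[35, 18]
True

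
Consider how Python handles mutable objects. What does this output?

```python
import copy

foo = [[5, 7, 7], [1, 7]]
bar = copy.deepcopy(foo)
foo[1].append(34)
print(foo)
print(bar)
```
[[5, 7, 7], [1, 7, 34]]
[[5, 7, 7], [1, 7]]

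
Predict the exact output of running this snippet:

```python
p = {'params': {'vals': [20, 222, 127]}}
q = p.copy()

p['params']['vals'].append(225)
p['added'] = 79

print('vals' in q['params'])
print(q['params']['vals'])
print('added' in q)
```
True
[20, 222, 127, 225]
False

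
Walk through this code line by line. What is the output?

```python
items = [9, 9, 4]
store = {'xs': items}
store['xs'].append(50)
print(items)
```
[9, 9, 4, 50]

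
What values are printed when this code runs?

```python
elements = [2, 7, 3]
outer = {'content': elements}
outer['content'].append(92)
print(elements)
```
[2, 7, 3, 92]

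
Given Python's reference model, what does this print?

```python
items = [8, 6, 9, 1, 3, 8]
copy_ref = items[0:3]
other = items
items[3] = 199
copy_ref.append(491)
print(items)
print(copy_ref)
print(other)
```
[8, 6, 9, 199, 3, 8]
[8, 6, 9, 491]
[8, 6, 9, 199, 3, 8]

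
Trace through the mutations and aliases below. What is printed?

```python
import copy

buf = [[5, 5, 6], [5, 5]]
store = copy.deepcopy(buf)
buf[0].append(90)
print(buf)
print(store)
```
[[5, 5, 6, 90], [5, 5]]
[[5, 5, 6], [5, 5]]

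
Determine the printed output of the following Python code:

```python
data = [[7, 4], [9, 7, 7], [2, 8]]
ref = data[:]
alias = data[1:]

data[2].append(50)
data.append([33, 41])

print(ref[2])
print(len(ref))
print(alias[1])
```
[2, 8, 50]
3
[2, 8, 50]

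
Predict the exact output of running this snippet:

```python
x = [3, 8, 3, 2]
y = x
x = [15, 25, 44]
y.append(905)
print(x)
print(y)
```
[15, 25, 44]
[3, 8, 3, 2, 905]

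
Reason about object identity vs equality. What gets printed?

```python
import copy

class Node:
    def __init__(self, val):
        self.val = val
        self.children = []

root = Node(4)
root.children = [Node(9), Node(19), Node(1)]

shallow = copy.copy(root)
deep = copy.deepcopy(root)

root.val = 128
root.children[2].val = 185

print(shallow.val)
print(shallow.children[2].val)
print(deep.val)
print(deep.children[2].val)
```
4
185
4
1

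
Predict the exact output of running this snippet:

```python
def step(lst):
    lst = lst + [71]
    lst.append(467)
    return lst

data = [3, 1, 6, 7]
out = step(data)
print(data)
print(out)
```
[3, 1, 6, 7]
[3, 1, 6, 7, 71, 467]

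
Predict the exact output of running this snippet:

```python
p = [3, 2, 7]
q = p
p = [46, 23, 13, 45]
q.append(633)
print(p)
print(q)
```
[46, 23, 13, 45]
[3, 2, 7, 633]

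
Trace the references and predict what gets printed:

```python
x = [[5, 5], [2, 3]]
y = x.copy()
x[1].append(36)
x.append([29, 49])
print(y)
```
[[5, 5], [2, 3, 36]]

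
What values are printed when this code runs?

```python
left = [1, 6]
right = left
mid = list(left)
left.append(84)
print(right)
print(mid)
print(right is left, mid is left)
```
[1, 6, 84]
[1, 6]
True False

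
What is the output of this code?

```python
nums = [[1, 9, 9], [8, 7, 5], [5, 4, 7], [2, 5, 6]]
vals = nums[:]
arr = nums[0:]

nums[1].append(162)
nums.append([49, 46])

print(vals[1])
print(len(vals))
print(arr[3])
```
[8, 7, 5, 162]
4
[2, 5, 6]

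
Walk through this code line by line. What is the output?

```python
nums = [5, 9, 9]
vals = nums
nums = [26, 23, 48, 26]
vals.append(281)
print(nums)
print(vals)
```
[26, 23, 48, 26]
[5, 9, 9, 281]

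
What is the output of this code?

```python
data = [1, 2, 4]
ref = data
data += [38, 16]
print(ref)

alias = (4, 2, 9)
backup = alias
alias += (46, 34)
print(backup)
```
[1, 2, 4, 38, 16]
(4, 2, 9)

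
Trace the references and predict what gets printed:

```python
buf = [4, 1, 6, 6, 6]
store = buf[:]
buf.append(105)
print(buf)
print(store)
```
[4, 1, 6, 6, 6, 105]
[4, 1, 6, 6, 6]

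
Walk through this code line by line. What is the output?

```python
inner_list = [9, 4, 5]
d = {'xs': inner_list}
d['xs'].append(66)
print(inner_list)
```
[9, 4, 5, 66]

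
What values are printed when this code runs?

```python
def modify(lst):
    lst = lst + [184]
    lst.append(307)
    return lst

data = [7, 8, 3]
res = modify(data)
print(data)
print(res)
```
[7, 8, 3]
[7, 8, 3, 184, 307]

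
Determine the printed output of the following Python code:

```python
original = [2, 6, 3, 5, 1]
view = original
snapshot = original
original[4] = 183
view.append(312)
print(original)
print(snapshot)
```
[2, 6, 3, 5, 183, 312]
[2, 6, 3, 5, 183, 312]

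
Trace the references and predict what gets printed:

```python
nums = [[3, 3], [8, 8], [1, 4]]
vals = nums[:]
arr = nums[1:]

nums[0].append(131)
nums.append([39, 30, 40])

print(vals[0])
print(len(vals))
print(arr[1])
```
[3, 3, 131]
3
[1, 4]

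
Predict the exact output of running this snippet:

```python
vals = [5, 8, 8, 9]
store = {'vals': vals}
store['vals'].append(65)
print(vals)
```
[5, 8, 8, 9, 65]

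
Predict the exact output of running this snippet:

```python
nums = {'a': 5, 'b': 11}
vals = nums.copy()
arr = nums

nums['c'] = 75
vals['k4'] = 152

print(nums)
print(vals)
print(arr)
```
{'a': 5, 'b': 11, 'c': 75}
{'a': 5, 'b': 11, 'k4': 152}
{'a': 5, 'b': 11, 'c': 75}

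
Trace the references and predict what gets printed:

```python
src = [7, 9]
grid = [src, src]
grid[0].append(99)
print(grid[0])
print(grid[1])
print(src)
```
[7, 9, 99]
[7, 9, 99]
[7, 9, 99]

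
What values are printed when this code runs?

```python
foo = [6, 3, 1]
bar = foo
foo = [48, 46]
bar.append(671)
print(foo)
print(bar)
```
[48, 46]
[6, 3, 1, 671]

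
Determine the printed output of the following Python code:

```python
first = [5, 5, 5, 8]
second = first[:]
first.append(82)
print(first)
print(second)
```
[5, 5, 5, 8, 82]
[5, 5, 5, 8]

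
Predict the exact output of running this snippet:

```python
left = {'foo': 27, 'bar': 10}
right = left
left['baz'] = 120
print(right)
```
{'foo': 27, 'bar': 10, 'baz': 120}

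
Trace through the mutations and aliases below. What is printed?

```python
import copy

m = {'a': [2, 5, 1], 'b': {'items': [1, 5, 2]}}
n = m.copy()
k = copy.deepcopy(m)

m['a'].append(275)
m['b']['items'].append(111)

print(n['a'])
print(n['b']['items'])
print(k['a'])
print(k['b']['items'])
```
[2, 5, 1, 275]
[1, 5, 2, 111]
[2, 5, 1]
[1, 5, 2]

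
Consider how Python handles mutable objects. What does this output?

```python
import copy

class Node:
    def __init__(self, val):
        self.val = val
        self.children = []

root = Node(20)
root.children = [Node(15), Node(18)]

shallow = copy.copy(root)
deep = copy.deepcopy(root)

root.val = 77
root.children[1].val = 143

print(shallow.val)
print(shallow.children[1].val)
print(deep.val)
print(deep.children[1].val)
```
20
143
20
18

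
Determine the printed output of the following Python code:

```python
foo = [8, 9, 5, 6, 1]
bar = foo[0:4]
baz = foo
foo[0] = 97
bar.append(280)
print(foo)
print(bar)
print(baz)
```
[97, 9, 5, 6, 1]
[8, 9, 5, 6, 280]
[97, 9, 5, 6, 1]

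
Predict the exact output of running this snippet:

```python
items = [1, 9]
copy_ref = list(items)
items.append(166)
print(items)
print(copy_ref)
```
[1, 9, 166]
[1, 9]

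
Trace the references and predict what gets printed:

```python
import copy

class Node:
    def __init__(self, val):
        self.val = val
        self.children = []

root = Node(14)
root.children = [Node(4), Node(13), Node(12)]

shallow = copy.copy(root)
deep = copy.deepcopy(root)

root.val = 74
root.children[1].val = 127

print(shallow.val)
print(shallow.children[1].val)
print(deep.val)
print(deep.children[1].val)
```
14
127
14
13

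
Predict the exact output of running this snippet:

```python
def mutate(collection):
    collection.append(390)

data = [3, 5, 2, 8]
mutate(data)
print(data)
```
[3, 5, 2, 8, 390]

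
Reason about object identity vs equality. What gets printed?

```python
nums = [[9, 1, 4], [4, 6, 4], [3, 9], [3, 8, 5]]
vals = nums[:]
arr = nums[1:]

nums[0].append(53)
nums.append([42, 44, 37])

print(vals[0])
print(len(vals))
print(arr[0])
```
[9, 1, 4, 53]
4
[4, 6, 4]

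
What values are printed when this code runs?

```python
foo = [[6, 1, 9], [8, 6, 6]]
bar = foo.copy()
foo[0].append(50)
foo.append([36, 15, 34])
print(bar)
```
[[6, 1, 9, 50], [8, 6, 6]]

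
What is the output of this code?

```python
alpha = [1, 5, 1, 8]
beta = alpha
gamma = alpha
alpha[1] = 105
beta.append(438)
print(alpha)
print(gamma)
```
[1, 105, 1, 8, 438]
[1, 105, 1, 8, 438]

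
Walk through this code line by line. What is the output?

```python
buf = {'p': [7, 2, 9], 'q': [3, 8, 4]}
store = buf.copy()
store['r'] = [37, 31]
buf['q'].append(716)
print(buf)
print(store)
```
{'p': [7, 2, 9], 'q': [3, 8, 4, 716]}
{'p': [7, 2, 9], 'q': [3, 8, 4, 716], 'r': [37, 31]}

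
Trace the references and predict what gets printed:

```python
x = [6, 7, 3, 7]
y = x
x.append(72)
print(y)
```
[6, 7, 3, 7, 72]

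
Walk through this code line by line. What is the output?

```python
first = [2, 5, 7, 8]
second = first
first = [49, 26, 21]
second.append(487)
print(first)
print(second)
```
[49, 26, 21]
[2, 5, 7, 8, 487]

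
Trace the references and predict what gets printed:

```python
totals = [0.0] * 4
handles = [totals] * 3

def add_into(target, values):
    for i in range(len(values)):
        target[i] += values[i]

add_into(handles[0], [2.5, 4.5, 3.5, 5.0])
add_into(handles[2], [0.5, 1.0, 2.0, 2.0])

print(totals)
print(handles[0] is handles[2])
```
[3.0, 5.5, 5.5, 7.0]
True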